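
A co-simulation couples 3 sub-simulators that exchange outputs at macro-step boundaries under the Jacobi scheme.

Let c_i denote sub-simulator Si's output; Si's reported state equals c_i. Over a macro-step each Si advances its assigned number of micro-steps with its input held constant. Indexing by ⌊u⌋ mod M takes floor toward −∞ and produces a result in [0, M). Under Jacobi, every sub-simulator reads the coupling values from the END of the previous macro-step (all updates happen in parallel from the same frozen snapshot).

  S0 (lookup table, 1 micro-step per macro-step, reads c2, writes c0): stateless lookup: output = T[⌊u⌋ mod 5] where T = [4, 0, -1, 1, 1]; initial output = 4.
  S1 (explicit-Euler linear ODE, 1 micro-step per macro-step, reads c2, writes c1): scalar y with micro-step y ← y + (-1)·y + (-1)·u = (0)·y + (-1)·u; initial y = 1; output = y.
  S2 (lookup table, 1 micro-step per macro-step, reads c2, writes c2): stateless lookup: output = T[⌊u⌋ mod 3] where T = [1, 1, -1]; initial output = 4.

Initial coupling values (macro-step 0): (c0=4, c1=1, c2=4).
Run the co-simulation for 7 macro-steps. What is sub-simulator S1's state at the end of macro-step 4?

macro 1: S0 reads c2=4 → after 1×micro: 1; S1 reads c2=4 → after 1×micro: -4; S2 reads c2=4 → after 1×micro: 1 ⇒ (c0=1, c1=-4, c2=1)
macro 2: S0 reads c2=1 → after 1×micro: 0; S1 reads c2=1 → after 1×micro: -1; S2 reads c2=1 → after 1×micro: 1 ⇒ (c0=0, c1=-1, c2=1)
macro 3: S0 reads c2=1 → after 1×micro: 0; S1 reads c2=1 → after 1×micro: -1; S2 reads c2=1 → after 1×micro: 1 ⇒ (c0=0, c1=-1, c2=1)
macro 4: S0 reads c2=1 → after 1×micro: 0; S1 reads c2=1 → after 1×micro: -1; S2 reads c2=1 → after 1×micro: 1 ⇒ (c0=0, c1=-1, c2=1)
macro 5: S0 reads c2=1 → after 1×micro: 0; S1 reads c2=1 → after 1×micro: -1; S2 reads c2=1 → after 1×micro: 1 ⇒ (c0=0, c1=-1, c2=1)
macro 6: S0 reads c2=1 → after 1×micro: 0; S1 reads c2=1 → after 1×micro: -1; S2 reads c2=1 → after 1×micro: 1 ⇒ (c0=0, c1=-1, c2=1)
macro 7: S0 reads c2=1 → after 1×micro: 0; S1 reads c2=1 → after 1×micro: -1; S2 reads c2=1 → after 1×micro: 1 ⇒ (c0=0, c1=-1, c2=1)

S1 state at macro-step 4 = -1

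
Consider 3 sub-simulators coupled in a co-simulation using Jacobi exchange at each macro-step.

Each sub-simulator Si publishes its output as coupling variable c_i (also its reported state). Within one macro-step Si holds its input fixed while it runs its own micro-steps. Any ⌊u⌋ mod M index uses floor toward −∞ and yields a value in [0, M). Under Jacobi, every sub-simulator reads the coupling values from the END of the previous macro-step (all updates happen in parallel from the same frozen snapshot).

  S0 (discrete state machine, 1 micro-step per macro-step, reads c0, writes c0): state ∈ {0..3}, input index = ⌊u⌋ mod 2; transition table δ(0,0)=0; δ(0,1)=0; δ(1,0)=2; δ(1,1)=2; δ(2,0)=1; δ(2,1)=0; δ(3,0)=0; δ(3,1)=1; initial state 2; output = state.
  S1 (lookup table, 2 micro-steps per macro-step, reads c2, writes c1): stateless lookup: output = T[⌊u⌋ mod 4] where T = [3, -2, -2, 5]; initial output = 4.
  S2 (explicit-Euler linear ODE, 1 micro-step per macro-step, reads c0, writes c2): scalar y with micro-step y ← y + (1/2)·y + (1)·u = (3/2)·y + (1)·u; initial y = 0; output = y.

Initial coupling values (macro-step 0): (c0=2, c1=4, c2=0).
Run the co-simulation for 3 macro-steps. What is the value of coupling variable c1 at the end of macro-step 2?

macro 1: S0 reads c0=2 → after 1×micro: 1; S1 reads c2=0 → after 2×micro: 3; S2 reads c0=2 → after 1×micro: 2 ⇒ (c0=1, c1=3, c2=2)
macro 2: S0 reads c0=1 → after 1×micro: 2; S1 reads c2=2 → after 2×micro: -2; S2 reads c0=1 → after 1×micro: 4 ⇒ (c0=2, c1=-2, c2=4)
macro 3: S0 reads c0=2 → after 1×micro: 1; S1 reads c2=4 → after 2×micro: 3; S2 reads c0=2 → after 1×micro: 8 ⇒ (c0=1, c1=3, c2=8)

c1 at macro-step 2 = -2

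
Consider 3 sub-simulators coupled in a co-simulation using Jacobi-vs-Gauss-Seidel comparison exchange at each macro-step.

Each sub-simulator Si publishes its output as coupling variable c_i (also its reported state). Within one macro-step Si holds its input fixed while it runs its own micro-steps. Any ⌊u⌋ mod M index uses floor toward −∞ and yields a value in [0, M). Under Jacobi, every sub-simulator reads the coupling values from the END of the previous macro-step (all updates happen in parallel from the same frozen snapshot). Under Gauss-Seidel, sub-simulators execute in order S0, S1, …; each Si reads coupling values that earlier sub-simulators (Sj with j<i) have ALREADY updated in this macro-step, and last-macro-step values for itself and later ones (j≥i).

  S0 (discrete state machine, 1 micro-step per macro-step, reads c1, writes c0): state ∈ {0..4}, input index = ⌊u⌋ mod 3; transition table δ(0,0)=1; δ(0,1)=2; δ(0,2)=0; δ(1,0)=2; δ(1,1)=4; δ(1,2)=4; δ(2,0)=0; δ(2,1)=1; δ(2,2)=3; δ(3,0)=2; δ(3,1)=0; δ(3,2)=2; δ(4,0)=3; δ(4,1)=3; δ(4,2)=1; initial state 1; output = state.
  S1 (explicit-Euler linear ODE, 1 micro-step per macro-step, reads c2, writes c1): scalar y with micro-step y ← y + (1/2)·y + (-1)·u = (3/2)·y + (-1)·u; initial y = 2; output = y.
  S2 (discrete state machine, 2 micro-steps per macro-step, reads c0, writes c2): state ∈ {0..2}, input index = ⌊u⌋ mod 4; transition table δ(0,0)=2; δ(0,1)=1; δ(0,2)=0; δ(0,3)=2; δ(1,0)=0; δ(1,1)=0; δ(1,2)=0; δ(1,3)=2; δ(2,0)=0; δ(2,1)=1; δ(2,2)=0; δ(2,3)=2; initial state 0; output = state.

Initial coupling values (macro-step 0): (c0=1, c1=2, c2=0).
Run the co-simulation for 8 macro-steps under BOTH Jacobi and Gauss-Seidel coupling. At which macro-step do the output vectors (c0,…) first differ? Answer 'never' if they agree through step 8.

first divergence at macro-step: 2

[Jacobi] macro 1: S0 reads c1=2 → after 1×micro: 4; S1 reads c2=0 → after 1×micro: 3; S2 reads c0=1 → after 2×micro: 0 ⇒ (c0=4, c1=3, c2=0)
[Jacobi] macro 2: S0 reads c1=3 → after 1×micro: 3; S1 reads c2=0 → after 1×micro: 9/2; S2 reads c0=4 → after 2×micro: 0 ⇒ (c0=3, c1=9/2, c2=0)
[Jacobi] macro 3: S0 reads c1=9/2 → after 1×micro: 0; S1 reads c2=0 → after 1×micro: 27/4; S2 reads c0=3 → after 2×micro: 2 ⇒ (c0=0, c1=27/4, c2=2)
[Jacobi] macro 4: S0 reads c1=27/4 → after 1×micro: 1; S1 reads c2=2 → after 1×micro: 65/8; S2 reads c0=0 → after 2×micro: 2 ⇒ (c0=1, c1=65/8, c2=2)
[Jacobi] macro 5: S0 reads c1=65/8 → after 1×micro: 4; S1 reads c2=2 → after 1×micro: 163/16; S2 reads c0=1 → after 2×micro: 0 ⇒ (c0=4, c1=163/16, c2=0)
[Jacobi] macro 6: S0 reads c1=163/16 → after 1×micro: 3; S1 reads c2=0 → after 1×micro: 489/32; S2 reads c0=4 → after 2×micro: 0 ⇒ (c0=3, c1=489/32, c2=0)
[Jacobi] macro 7: S0 reads c1=489/32 → after 1×micro: 2; S1 reads c2=0 → after 1×micro: 1467/64; S2 reads c0=3 → after 2×micro: 2 ⇒ (c0=2, c1=1467/64, c2=2)
[Jacobi] macro 8: S0 reads c1=1467/64 → after 1×micro: 1; S1 reads c2=2 → after 1×micro: 4145/128; S2 reads c0=2 → after 2×micro: 0 ⇒ (c0=1, c1=4145/128, c2=0)
[Gauss-Seidel] macro 1: S0 reads c1=2 → after 1×micro: 4; S1 reads c2=0 → after 1×micro: 3; S2 reads c0=4 → after 2×micro: 0 ⇒ (c0=4, c1=3, c2=0)
[Gauss-Seidel] macro 2: S0 reads c1=3 → after 1×micro: 3; S1 reads c2=0 → after 1×micro: 9/2; S2 reads c0=3 → after 2×micro: 2 ⇒ (c0=3, c1=9/2, c2=2)
[Gauss-Seidel] macro 3: S0 reads c1=9/2 → after 1×micro: 0; S1 reads c2=2 → after 1×micro: 19/4; S2 reads c0=0 → after 2×micro: 2 ⇒ (c0=0, c1=19/4, c2=2)
[Gauss-Seidel] macro 4: S0 reads c1=19/4 → after 1×micro: 2; S1 reads c2=2 → after 1×micro: 41/8; S2 reads c0=2 → after 2×micro: 0 ⇒ (c0=2, c1=41/8, c2=0)
[Gauss-Seidel] macro 5: S0 reads c1=41/8 → after 1×micro: 3; S1 reads c2=0 → after 1×micro: 123/16; S2 reads c0=3 → after 2×micro: 2 ⇒ (c0=3, c1=123/16, c2=2)
[Gauss-Seidel] macro 6: S0 reads c1=123/16 → after 1×micro: 0; S1 reads c2=2 → after 1×micro: 305/32; S2 reads c0=0 → after 2×micro: 2 ⇒ (c0=0, c1=305/32, c2=2)
[Gauss-Seidel] macro 7: S0 reads c1=305/32 → after 1×micro: 1; S1 reads c2=2 → after 1×micro: 787/64; S2 reads c0=1 → after 2×micro: 0 ⇒ (c0=1, c1=787/64, c2=0)
[Gauss-Seidel] macro 8: S0 reads c1=787/64 → after 1×micro: 2; S1 reads c2=0 → after 1×micro: 2361/128; S2 reads c0=2 → after 2×micro: 0 ⇒ (c0=2, c1=2361/128, c2=0)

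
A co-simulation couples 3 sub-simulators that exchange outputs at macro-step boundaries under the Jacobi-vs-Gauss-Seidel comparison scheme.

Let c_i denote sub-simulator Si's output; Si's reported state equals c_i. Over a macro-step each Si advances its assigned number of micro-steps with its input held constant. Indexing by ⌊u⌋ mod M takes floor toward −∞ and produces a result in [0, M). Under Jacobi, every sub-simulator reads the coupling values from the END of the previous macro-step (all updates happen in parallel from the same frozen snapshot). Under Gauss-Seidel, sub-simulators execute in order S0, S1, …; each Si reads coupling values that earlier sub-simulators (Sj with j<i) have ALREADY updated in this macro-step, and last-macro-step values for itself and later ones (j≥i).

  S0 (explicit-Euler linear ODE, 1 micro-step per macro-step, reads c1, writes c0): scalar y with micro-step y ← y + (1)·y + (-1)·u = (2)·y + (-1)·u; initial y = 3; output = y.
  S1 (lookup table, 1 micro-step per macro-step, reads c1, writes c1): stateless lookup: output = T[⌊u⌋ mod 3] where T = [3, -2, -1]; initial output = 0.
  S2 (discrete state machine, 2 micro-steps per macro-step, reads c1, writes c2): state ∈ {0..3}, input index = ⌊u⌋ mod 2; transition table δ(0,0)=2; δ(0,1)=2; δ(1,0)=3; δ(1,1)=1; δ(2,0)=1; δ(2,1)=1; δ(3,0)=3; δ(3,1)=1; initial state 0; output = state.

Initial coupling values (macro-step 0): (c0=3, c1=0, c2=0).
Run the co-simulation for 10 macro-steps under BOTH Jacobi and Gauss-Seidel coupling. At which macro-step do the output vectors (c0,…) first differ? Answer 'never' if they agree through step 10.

first divergence at macro-step: never

[Jacobi] macro 1: S0 reads c1=0 → after 1×micro: 6; S1 reads c1=0 → after 1×micro: 3; S2 reads c1=0 → after 2×micro: 1 ⇒ (c0=6, c1=3, c2=1)
[Jacobi] macro 2: S0 reads c1=3 → after 1×micro: 9; S1 reads c1=3 → after 1×micro: 3; S2 reads c1=3 → after 2×micro: 1 ⇒ (c0=9, c1=3, c2=1)
[Jacobi] macro 3: S0 reads c1=3 → after 1×micro: 15; S1 reads c1=3 → after 1×micro: 3; S2 reads c1=3 → after 2×micro: 1 ⇒ (c0=15, c1=3, c2=1)
[Jacobi] macro 4: S0 reads c1=3 → after 1×micro: 27; S1 reads c1=3 → after 1×micro: 3; S2 reads c1=3 → after 2×micro: 1 ⇒ (c0=27, c1=3, c2=1)
[Jacobi] macro 5: S0 reads c1=3 → after 1×micro: 51; S1 reads c1=3 → after 1×micro: 3; S2 reads c1=3 → after 2×micro: 1 ⇒ (c0=51, c1=3, c2=1)
[Jacobi] macro 6: S0 reads c1=3 → after 1×micro: 99; S1 reads c1=3 → after 1×micro: 3; S2 reads c1=3 → after 2×micro: 1 ⇒ (c0=99, c1=3, c2=1)
[Jacobi] macro 7: S0 reads c1=3 → after 1×micro: 195; S1 reads c1=3 → after 1×micro: 3; S2 reads c1=3 → after 2×micro: 1 ⇒ (c0=195, c1=3, c2=1)
[Jacobi] macro 8: S0 reads c1=3 → after 1×micro: 387; S1 reads c1=3 → after 1×micro: 3; S2 reads c1=3 → after 2×micro: 1 ⇒ (c0=387, c1=3, c2=1)
[Jacobi] macro 9: S0 reads c1=3 → after 1×micro: 771; S1 reads c1=3 → after 1×micro: 3; S2 reads c1=3 → after 2×micro: 1 ⇒ (c0=771, c1=3, c2=1)
[Jacobi] macro 10: S0 reads c1=3 → after 1×micro: 1539; S1 reads c1=3 → after 1×micro: 3; S2 reads c1=3 → after 2×micro: 1 ⇒ (c0=1539, c1=3, c2=1)
[Gauss-Seidel] macro 1: S0 reads c1=0 → after 1×micro: 6; S1 reads c1=0 → after 1×micro: 3; S2 reads c1=3 → after 2×micro: 1 ⇒ (c0=6, c1=3, c2=1)
[Gauss-Seidel] macro 2: S0 reads c1=3 → after 1×micro: 9; S1 reads c1=3 → after 1×micro: 3; S2 reads c1=3 → after 2×micro: 1 ⇒ (c0=9, c1=3, c2=1)
[Gauss-Seidel] macro 3: S0 reads c1=3 → after 1×micro: 15; S1 reads c1=3 → after 1×micro: 3; S2 reads c1=3 → after 2×micro: 1 ⇒ (c0=15, c1=3, c2=1)
[Gauss-Seidel] macro 4: S0 reads c1=3 → after 1×micro: 27; S1 reads c1=3 → after 1×micro: 3; S2 reads c1=3 → after 2×micro: 1 ⇒ (c0=27, c1=3, c2=1)
[Gauss-Seidel] macro 5: S0 reads c1=3 → after 1×micro: 51; S1 reads c1=3 → after 1×micro: 3; S2 reads c1=3 → after 2×micro: 1 ⇒ (c0=51, c1=3, c2=1)
[Gauss-Seidel] macro 6: S0 reads c1=3 → after 1×micro: 99; S1 reads c1=3 → after 1×micro: 3; S2 reads c1=3 → after 2×micro: 1 ⇒ (c0=99, c1=3, c2=1)
[Gauss-Seidel] macro 7: S0 reads c1=3 → after 1×micro: 195; S1 reads c1=3 → after 1×micro: 3; S2 reads c1=3 → after 2×micro: 1 ⇒ (c0=195, c1=3, c2=1)
[Gauss-Seidel] macro 8: S0 reads c1=3 → after 1×micro: 387; S1 reads c1=3 → after 1×micro: 3; S2 reads c1=3 → after 2×micro: 1 ⇒ (c0=387, c1=3, c2=1)
[Gauss-Seidel] macro 9: S0 reads c1=3 → after 1×micro: 771; S1 reads c1=3 → after 1×micro: 3; S2 reads c1=3 → after 2×micro: 1 ⇒ (c0=771, c1=3, c2=1)
[Gauss-Seidel] macro 10: S0 reads c1=3 → after 1×micro: 1539; S1 reads c1=3 → after 1×micro: 3; S2 reads c1=3 → after 2×micro: 1 ⇒ (c0=1539, c1=3, c2=1)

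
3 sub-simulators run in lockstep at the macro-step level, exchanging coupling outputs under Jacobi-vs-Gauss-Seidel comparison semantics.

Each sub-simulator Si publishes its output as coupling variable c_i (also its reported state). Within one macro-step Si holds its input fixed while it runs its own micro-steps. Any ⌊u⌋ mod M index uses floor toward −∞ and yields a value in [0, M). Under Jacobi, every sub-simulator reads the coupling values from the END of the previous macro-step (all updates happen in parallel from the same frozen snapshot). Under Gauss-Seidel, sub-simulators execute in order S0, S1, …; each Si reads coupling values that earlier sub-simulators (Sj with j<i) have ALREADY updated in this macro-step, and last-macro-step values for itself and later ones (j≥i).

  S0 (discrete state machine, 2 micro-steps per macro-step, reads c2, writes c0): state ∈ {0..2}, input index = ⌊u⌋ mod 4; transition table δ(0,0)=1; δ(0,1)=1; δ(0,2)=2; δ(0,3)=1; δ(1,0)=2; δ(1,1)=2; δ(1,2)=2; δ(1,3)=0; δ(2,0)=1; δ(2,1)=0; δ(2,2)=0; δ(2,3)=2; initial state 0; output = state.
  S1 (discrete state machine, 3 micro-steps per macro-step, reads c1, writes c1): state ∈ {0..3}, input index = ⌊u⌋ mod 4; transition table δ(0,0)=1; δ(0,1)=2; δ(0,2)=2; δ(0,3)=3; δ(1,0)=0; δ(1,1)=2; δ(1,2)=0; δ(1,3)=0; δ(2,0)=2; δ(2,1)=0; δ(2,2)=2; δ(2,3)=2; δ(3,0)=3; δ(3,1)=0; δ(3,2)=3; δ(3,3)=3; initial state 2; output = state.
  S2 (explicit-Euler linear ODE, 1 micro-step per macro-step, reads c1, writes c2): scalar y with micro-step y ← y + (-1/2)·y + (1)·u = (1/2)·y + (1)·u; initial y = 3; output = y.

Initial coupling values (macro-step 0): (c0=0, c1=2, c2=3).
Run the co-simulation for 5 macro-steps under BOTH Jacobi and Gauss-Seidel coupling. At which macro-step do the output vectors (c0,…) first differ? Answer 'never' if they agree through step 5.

first divergence at macro-step: never

[Jacobi] macro 1: S0 reads c2=3 → after 2×micro: 0; S1 reads c1=2 → after 3×micro: 2; S2 reads c1=2 → after 1×micro: 7/2 ⇒ (c0=0, c1=2, c2=7/2)
[Jacobi] macro 2: S0 reads c2=7/2 → after 2×micro: 0; S1 reads c1=2 → after 3×micro: 2; S2 reads c1=2 → after 1×micro: 15/4 ⇒ (c0=0, c1=2, c2=15/4)
[Jacobi] macro 3: S0 reads c2=15/4 → after 2×micro: 0; S1 reads c1=2 → after 3×micro: 2; S2 reads c1=2 → after 1×micro: 31/8 ⇒ (c0=0, c1=2, c2=31/8)
[Jacobi] macro 4: S0 reads c2=31/8 → after 2×micro: 0; S1 reads c1=2 → after 3×micro: 2; S2 reads c1=2 → after 1×micro: 63/16 ⇒ (c0=0, c1=2, c2=63/16)
[Jacobi] macro 5: S0 reads c2=63/16 → after 2×micro: 0; S1 reads c1=2 → after 3×micro: 2; S2 reads c1=2 → after 1×micro: 127/32 ⇒ (c0=0, c1=2, c2=127/32)
[Gauss-Seidel] macro 1: S0 reads c2=3 → after 2×micro: 0; S1 reads c1=2 → after 3×micro: 2; S2 reads c1=2 → after 1×micro: 7/2 ⇒ (c0=0, c1=2, c2=7/2)
[Gauss-Seidel] macro 2: S0 reads c2=7/2 → after 2×micro: 0; S1 reads c1=2 → after 3×micro: 2; S2 reads c1=2 → after 1×micro: 15/4 ⇒ (c0=0, c1=2, c2=15/4)
[Gauss-Seidel] macro 3: S0 reads c2=15/4 → after 2×micro: 0; S1 reads c1=2 → after 3×micro: 2; S2 reads c1=2 → after 1×micro: 31/8 ⇒ (c0=0, c1=2, c2=31/8)
[Gauss-Seidel] macro 4: S0 reads c2=31/8 → after 2×micro: 0; S1 reads c1=2 → after 3×micro: 2; S2 reads c1=2 → after 1×micro: 63/16 ⇒ (c0=0, c1=2, c2=63/16)
[Gauss-Seidel] macro 5: S0 reads c2=63/16 → after 2×micro: 0; S1 reads c1=2 → after 3×micro: 2; S2 reads c1=2 → after 1×micro: 127/32 ⇒ (c0=0, c1=2, c2=127/32)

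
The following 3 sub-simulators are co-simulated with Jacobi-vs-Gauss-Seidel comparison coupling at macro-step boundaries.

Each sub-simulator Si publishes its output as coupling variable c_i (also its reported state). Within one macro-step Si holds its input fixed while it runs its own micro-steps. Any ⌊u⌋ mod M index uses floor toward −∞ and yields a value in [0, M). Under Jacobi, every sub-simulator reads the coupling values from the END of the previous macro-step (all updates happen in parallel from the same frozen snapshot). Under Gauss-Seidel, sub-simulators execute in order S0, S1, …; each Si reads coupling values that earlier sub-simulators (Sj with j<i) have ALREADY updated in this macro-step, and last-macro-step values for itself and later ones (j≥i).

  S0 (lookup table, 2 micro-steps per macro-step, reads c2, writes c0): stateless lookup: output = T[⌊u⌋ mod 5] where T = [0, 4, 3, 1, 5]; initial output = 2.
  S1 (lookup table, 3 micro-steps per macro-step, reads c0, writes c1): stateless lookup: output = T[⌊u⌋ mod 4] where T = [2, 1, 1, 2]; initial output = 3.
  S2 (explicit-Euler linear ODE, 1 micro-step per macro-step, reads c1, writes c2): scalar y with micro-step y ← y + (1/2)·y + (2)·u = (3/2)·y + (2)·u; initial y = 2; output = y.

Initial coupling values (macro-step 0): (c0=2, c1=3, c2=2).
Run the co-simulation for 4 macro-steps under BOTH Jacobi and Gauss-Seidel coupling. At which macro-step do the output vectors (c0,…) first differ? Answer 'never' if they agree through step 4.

first divergence at macro-step: 1

[Jacobi] macro 1: S0 reads c2=2 → after 2×micro: 3; S1 reads c0=2 → after 3×micro: 1; S2 reads c1=3 → after 1×micro: 9 ⇒ (c0=3, c1=1, c2=9)
[Jacobi] macro 2: S0 reads c2=9 → after 2×micro: 5; S1 reads c0=3 → after 3×micro: 2; S2 reads c1=1 → after 1×micro: 31/2 ⇒ (c0=5, c1=2, c2=31/2)
[Jacobi] macro 3: S0 reads c2=31/2 → after 2×micro: 0; S1 reads c0=5 → after 3×micro: 1; S2 reads c1=2 → after 1×micro: 109/4 ⇒ (c0=0, c1=1, c2=109/4)
[Jacobi] macro 4: S0 reads c2=109/4 → after 2×micro: 3; S1 reads c0=0 → after 3×micro: 2; S2 reads c1=1 → after 1×micro: 343/8 ⇒ (c0=3, c1=2, c2=343/8)
[Gauss-Seidel] macro 1: S0 reads c2=2 → after 2×micro: 3; S1 reads c0=3 → after 3×micro: 2; S2 reads c1=2 → after 1×micro: 7 ⇒ (c0=3, c1=2, c2=7)
[Gauss-Seidel] macro 2: S0 reads c2=7 → after 2×micro: 3; S1 reads c0=3 → after 3×micro: 2; S2 reads c1=2 → after 1×micro: 29/2 ⇒ (c0=3, c1=2, c2=29/2)
[Gauss-Seidel] macro 3: S0 reads c2=29/2 → after 2×micro: 5; S1 reads c0=5 → after 3×micro: 1; S2 reads c1=1 → after 1×micro: 95/4 ⇒ (c0=5, c1=1, c2=95/4)
[Gauss-Seidel] macro 4: S0 reads c2=95/4 → after 2×micro: 1; S1 reads c0=1 → after 3×micro: 1; S2 reads c1=1 → after 1×micro: 301/8 ⇒ (c0=1, c1=1, c2=301/8)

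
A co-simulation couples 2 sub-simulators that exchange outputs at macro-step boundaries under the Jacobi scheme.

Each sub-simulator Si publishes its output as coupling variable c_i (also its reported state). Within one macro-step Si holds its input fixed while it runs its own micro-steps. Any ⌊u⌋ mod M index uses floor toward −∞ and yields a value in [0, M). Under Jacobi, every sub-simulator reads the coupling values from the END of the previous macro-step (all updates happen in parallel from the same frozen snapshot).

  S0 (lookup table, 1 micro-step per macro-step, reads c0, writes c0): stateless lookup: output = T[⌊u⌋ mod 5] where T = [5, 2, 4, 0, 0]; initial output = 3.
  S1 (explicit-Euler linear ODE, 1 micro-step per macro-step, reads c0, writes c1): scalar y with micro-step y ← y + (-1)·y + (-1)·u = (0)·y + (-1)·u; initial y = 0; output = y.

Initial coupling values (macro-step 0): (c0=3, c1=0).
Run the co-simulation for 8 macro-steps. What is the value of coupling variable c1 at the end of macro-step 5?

macro 1: S0 reads c0=3 → after 1×micro: 0; S1 reads c0=3 → after 1×micro: -3 ⇒ (c0=0, c1=-3)
macro 2: S0 reads c0=0 → after 1×micro: 5; S1 reads c0=0 → after 1×micro: 0 ⇒ (c0=5, c1=0)
macro 3: S0 reads c0=5 → after 1×micro: 5; S1 reads c0=5 → after 1×micro: -5 ⇒ (c0=5, c1=-5)
macro 4: S0 reads c0=5 → after 1×micro: 5; S1 reads c0=5 → after 1×micro: -5 ⇒ (c0=5, c1=-5)
macro 5: S0 reads c0=5 → after 1×micro: 5; S1 reads c0=5 → after 1×micro: -5 ⇒ (c0=5, c1=-5)
macro 6: S0 reads c0=5 → after 1×micro: 5; S1 reads c0=5 → after 1×micro: -5 ⇒ (c0=5, c1=-5)
macro 7: S0 reads c0=5 → after 1×micro: 5; S1 reads c0=5 → after 1×micro: -5 ⇒ (c0=5, c1=-5)
macro 8: S0 reads c0=5 → after 1×micro: 5; S1 reads c0=5 → after 1×micro: -5 ⇒ (c0=5, c1=-5)

c1 at macro-step 5 = -5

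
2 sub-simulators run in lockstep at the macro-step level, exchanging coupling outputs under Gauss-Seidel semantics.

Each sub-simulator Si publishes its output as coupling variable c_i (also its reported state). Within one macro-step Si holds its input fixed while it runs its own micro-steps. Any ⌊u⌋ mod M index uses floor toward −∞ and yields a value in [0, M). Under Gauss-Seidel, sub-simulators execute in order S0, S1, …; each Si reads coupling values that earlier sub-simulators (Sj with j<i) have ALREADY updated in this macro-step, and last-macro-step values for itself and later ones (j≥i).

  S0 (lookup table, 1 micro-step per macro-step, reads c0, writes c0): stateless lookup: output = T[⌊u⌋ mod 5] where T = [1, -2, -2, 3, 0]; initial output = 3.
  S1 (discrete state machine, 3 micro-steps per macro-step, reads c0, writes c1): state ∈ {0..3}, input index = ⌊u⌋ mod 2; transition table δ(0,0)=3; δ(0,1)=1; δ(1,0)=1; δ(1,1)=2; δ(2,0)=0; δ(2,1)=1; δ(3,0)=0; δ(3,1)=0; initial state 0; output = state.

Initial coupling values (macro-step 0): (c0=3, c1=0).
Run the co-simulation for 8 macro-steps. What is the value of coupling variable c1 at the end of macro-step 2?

c1 at macro-step 2 = 2

macro 1: S0 reads c0=3 → after 1×micro: 3; S1 reads c0=3 → after 3×micro: 1 ⇒ (c0=3, c1=1)
macro 2: S0 reads c0=3 → after 1×micro: 3; S1 reads c0=3 → after 3×micro: 2 ⇒ (c0=3, c1=2)
macro 3: S0 reads c0=3 → after 1×micro: 3; S1 reads c0=3 → after 3×micro: 1 ⇒ (c0=3, c1=1)
macro 4: S0 reads c0=3 → after 1×micro: 3; S1 reads c0=3 → after 3×micro: 2 ⇒ (c0=3, c1=2)
macro 5: S0 reads c0=3 → after 1×micro: 3; S1 reads c0=3 → after 3×micro: 1 ⇒ (c0=3, c1=1)
macro 6: S0 reads c0=3 → after 1×micro: 3; S1 reads c0=3 → after 3×micro: 2 ⇒ (c0=3, c1=2)
macro 7: S0 reads c0=3 → after 1×micro: 3; S1 reads c0=3 → after 3×micro: 1 ⇒ (c0=3, c1=1)
macro 8: S0 reads c0=3 → after 1×micro: 3; S1 reads c0=3 → after 3×micro: 2 ⇒ (c0=3, c1=2)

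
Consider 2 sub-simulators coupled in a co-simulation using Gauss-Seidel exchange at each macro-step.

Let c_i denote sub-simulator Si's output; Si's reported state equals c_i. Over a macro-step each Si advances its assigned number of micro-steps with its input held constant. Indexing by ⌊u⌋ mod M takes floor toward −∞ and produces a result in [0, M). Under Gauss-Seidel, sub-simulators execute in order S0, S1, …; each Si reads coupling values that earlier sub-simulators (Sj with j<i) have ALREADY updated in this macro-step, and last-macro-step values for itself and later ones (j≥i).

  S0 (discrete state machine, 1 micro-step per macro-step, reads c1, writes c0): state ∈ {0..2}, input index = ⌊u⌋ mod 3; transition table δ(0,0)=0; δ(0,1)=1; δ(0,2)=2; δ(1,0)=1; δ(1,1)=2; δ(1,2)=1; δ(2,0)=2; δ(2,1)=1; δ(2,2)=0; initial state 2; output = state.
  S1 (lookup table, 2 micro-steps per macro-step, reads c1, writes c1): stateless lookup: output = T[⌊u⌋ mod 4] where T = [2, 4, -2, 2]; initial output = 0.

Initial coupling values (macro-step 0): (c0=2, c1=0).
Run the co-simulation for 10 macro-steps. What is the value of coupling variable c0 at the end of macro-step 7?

macro 1: S0 reads c1=0 → after 1×micro: 2; S1 reads c1=0 → after 2×micro: 2 ⇒ (c0=2, c1=2)
macro 2: S0 reads c1=2 → after 1×micro: 0; S1 reads c1=2 → after 2×micro: -2 ⇒ (c0=0, c1=-2)
macro 3: S0 reads c1=-2 → after 1×micro: 1; S1 reads c1=-2 → after 2×micro: -2 ⇒ (c0=1, c1=-2)
macro 4: S0 reads c1=-2 → after 1×micro: 2; S1 reads c1=-2 → after 2×micro: -2 ⇒ (c0=2, c1=-2)
macro 5: S0 reads c1=-2 → after 1×micro: 1; S1 reads c1=-2 → after 2×micro: -2 ⇒ (c0=1, c1=-2)
macro 6: S0 reads c1=-2 → after 1×micro: 2; S1 reads c1=-2 → after 2×micro: -2 ⇒ (c0=2, c1=-2)
macro 7: S0 reads c1=-2 → after 1×micro: 1; S1 reads c1=-2 → after 2×micro: -2 ⇒ (c0=1, c1=-2)
macro 8: S0 reads c1=-2 → after 1×micro: 2; S1 reads c1=-2 → after 2×micro: -2 ⇒ (c0=2, c1=-2)
macro 9: S0 reads c1=-2 → after 1×micro: 1; S1 reads c1=-2 → after 2×micro: -2 ⇒ (c0=1, c1=-2)
macro 10: S0 reads c1=-2 → after 1×micro: 2; S1 reads c1=-2 → after 2×micro: -2 ⇒ (c0=2, c1=-2)

c0 at macro-step 7 = 1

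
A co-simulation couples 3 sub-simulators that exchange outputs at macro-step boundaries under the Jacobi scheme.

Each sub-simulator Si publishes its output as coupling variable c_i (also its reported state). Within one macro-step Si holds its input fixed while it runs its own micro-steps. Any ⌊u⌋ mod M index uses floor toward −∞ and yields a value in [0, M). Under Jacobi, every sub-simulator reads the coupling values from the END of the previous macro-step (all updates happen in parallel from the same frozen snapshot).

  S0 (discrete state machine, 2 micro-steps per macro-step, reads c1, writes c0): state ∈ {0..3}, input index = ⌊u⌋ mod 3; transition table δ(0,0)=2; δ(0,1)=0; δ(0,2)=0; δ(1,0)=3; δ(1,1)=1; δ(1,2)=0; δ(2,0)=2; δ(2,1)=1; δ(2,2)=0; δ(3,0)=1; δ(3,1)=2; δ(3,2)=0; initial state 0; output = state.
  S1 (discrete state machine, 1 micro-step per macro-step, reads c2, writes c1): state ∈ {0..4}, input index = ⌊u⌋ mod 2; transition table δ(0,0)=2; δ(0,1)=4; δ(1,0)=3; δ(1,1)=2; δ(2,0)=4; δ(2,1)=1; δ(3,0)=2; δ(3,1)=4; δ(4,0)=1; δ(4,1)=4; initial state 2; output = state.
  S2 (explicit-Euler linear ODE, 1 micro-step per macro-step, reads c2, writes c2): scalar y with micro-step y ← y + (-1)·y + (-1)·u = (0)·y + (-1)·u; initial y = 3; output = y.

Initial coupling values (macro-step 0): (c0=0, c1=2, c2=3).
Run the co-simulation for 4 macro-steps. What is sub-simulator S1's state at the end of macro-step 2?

S1 state at macro-step 2 = 2

macro 1: S0 reads c1=2 → after 2×micro: 0; S1 reads c2=3 → after 1×micro: 1; S2 reads c2=3 → after 1×micro: -3 ⇒ (c0=0, c1=1, c2=-3)
macro 2: S0 reads c1=1 → after 2×micro: 0; S1 reads c2=-3 → after 1×micro: 2; S2 reads c2=-3 → after 1×micro: 3 ⇒ (c0=0, c1=2, c2=3)
macro 3: S0 reads c1=2 → after 2×micro: 0; S1 reads c2=3 → after 1×micro: 1; S2 reads c2=3 → after 1×micro: -3 ⇒ (c0=0, c1=1, c2=-3)
macro 4: S0 reads c1=1 → after 2×micro: 0; S1 reads c2=-3 → after 1×micro: 2; S2 reads c2=-3 → after 1×micro: 3 ⇒ (c0=0, c1=2, c2=3)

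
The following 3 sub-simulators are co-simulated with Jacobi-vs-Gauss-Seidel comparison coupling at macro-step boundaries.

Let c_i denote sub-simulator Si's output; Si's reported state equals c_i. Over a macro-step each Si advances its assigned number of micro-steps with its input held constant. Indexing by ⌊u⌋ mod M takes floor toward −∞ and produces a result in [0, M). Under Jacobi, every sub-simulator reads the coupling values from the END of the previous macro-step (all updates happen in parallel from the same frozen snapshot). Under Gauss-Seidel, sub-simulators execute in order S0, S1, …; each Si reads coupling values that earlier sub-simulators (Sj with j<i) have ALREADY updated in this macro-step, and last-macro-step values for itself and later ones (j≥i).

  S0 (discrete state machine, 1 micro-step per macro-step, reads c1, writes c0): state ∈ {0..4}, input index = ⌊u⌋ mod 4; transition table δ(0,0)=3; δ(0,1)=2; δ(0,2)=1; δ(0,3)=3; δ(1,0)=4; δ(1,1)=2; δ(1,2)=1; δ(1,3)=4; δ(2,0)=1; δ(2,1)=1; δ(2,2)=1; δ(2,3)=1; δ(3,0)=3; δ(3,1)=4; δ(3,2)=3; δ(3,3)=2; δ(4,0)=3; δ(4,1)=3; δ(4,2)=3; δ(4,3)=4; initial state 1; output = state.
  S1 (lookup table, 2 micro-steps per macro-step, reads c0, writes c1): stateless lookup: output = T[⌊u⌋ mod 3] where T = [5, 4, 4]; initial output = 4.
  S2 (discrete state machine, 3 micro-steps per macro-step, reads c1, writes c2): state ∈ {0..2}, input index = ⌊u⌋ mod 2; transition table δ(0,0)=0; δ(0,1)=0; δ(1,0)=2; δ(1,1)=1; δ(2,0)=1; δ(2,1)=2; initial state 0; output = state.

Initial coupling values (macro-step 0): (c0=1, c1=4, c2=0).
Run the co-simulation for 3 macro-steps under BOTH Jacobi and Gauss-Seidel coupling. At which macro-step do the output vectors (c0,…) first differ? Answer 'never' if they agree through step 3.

first divergence at macro-step: 2

[Jacobi] macro 1: S0 reads c1=4 → after 1×micro: 4; S1 reads c0=1 → after 2×micro: 4; S2 reads c1=4 → after 3×micro: 0 ⇒ (c0=4, c1=4, c2=0)
[Jacobi] macro 2: S0 reads c1=4 → after 1×micro: 3; S1 reads c0=4 → after 2×micro: 4; S2 reads c1=4 → after 3×micro: 0 ⇒ (c0=3, c1=4, c2=0)
[Jacobi] macro 3: S0 reads c1=4 → after 1×micro: 3; S1 reads c0=3 → after 2×micro: 5; S2 reads c1=4 → after 3×micro: 0 ⇒ (c0=3, c1=5, c2=0)
[Gauss-Seidel] macro 1: S0 reads c1=4 → after 1×micro: 4; S1 reads c0=4 → after 2×micro: 4; S2 reads c1=4 → after 3×micro: 0 ⇒ (c0=4, c1=4, c2=0)
[Gauss-Seidel] macro 2: S0 reads c1=4 → after 1×micro: 3; S1 reads c0=3 → after 2×micro: 5; S2 reads c1=5 → after 3×micro: 0 ⇒ (c0=3, c1=5, c2=0)
[Gauss-Seidel] macro 3: S0 reads c1=5 → after 1×micro: 4; S1 reads c0=4 → after 2×micro: 4; S2 reads c1=4 → after 3×micro: 0 ⇒ (c0=4, c1=4, c2=0)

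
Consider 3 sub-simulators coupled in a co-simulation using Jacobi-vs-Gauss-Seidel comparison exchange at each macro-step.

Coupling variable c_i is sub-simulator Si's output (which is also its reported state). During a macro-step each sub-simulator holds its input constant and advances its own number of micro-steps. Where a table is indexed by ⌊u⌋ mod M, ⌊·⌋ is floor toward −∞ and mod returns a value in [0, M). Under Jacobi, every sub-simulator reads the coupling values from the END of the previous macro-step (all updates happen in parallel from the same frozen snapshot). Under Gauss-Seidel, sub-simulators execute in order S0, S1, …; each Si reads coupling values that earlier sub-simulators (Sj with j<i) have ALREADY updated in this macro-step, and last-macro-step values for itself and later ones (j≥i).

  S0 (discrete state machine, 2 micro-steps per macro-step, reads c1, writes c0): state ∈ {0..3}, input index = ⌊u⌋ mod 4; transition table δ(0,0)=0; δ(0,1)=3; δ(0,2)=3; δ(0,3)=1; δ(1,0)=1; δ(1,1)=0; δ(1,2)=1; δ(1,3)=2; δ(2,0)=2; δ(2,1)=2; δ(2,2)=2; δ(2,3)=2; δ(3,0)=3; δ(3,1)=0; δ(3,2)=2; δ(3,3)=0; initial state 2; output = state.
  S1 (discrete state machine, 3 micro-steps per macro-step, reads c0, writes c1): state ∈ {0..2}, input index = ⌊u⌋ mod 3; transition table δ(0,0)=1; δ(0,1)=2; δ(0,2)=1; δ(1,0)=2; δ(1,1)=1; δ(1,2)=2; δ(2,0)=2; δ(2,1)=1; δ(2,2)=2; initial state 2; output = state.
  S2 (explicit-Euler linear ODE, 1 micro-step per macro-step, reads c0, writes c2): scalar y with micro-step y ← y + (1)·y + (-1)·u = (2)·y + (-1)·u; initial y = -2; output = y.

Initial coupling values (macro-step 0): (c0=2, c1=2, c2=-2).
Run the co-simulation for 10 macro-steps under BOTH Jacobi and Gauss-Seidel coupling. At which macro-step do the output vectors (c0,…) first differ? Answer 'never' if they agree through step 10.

first divergence at macro-step: never

[Jacobi] macro 1: S0 reads c1=2 → after 2×micro: 2; S1 reads c0=2 → after 3×micro: 2; S2 reads c0=2 → after 1×micro: -6 ⇒ (c0=2, c1=2, c2=-6)
[Jacobi] macro 2: S0 reads c1=2 → after 2×micro: 2; S1 reads c0=2 → after 3×micro: 2; S2 reads c0=2 → after 1×micro: -14 ⇒ (c0=2, c1=2, c2=-14)
[Jacobi] macro 3: S0 reads c1=2 → after 2×micro: 2; S1 reads c0=2 → after 3×micro: 2; S2 reads c0=2 → after 1×micro: -30 ⇒ (c0=2, c1=2, c2=-30)
[Jacobi] macro 4: S0 reads c1=2 → after 2×micro: 2; S1 reads c0=2 → after 3×micro: 2; S2 reads c0=2 → after 1×micro: -62 ⇒ (c0=2, c1=2, c2=-62)
[Jacobi] macro 5: S0 reads c1=2 → after 2×micro: 2; S1 reads c0=2 → after 3×micro: 2; S2 reads c0=2 → after 1×micro: -126 ⇒ (c0=2, c1=2, c2=-126)
[Jacobi] macro 6: S0 reads c1=2 → after 2×micro: 2; S1 reads c0=2 → after 3×micro: 2; S2 reads c0=2 → after 1×micro: -254 ⇒ (c0=2, c1=2, c2=-254)
[Jacobi] macro 7: S0 reads c1=2 → after 2×micro: 2; S1 reads c0=2 → after 3×micro: 2; S2 reads c0=2 → after 1×micro: -510 ⇒ (c0=2, c1=2, c2=-510)
[Jacobi] macro 8: S0 reads c1=2 → after 2×micro: 2; S1 reads c0=2 → after 3×micro: 2; S2 reads c0=2 → after 1×micro: -1022 ⇒ (c0=2, c1=2, c2=-1022)
[Jacobi] macro 9: S0 reads c1=2 → after 2×micro: 2; S1 reads c0=2 → after 3×micro: 2; S2 reads c0=2 → after 1×micro: -2046 ⇒ (c0=2, c1=2, c2=-2046)
[Jacobi] macro 10: S0 reads c1=2 → after 2×micro: 2; S1 reads c0=2 → after 3×micro: 2; S2 reads c0=2 → after 1×micro: -4094 ⇒ (c0=2, c1=2, c2=-4094)
[Gauss-Seidel] macro 1: S0 reads c1=2 → after 2×micro: 2; S1 reads c0=2 → after 3×micro: 2; S2 reads c0=2 → after 1×micro: -6 ⇒ (c0=2, c1=2, c2=-6)
[Gauss-Seidel] macro 2: S0 reads c1=2 → after 2×micro: 2; S1 reads c0=2 → after 3×micro: 2; S2 reads c0=2 → after 1×micro: -14 ⇒ (c0=2, c1=2, c2=-14)
[Gauss-Seidel] macro 3: S0 reads c1=2 → after 2×micro: 2; S1 reads c0=2 → after 3×micro: 2; S2 reads c0=2 → after 1×micro: -30 ⇒ (c0=2, c1=2, c2=-30)
[Gauss-Seidel] macro 4: S0 reads c1=2 → after 2×micro: 2; S1 reads c0=2 → after 3×micro: 2; S2 reads c0=2 → after 1×micro: -62 ⇒ (c0=2, c1=2, c2=-62)
[Gauss-Seidel] macro 5: S0 reads c1=2 → after 2×micro: 2; S1 reads c0=2 → after 3×micro: 2; S2 reads c0=2 → after 1×micro: -126 ⇒ (c0=2, c1=2, c2=-126)
[Gauss-Seidel] macro 6: S0 reads c1=2 → after 2×micro: 2; S1 reads c0=2 → after 3×micro: 2; S2 reads c0=2 → after 1×micro: -254 ⇒ (c0=2, c1=2, c2=-254)
[Gauss-Seidel] macro 7: S0 reads c1=2 → after 2×micro: 2; S1 reads c0=2 → after 3×micro: 2; S2 reads c0=2 → after 1×micro: -510 ⇒ (c0=2, c1=2, c2=-510)
[Gauss-Seidel] macro 8: S0 reads c1=2 → after 2×micro: 2; S1 reads c0=2 → after 3×micro: 2; S2 reads c0=2 → after 1×micro: -1022 ⇒ (c0=2, c1=2, c2=-1022)
[Gauss-Seidel] macro 9: S0 reads c1=2 → after 2×micro: 2; S1 reads c0=2 → after 3×micro: 2; S2 reads c0=2 → after 1×micro: -2046 ⇒ (c0=2, c1=2, c2=-2046)
[Gauss-Seidel] macro 10: S0 reads c1=2 → after 2×micro: 2; S1 reads c0=2 → after 3×micro: 2; S2 reads c0=2 → after 1×micro: -4094 ⇒ (c0=2, c1=2, c2=-4094)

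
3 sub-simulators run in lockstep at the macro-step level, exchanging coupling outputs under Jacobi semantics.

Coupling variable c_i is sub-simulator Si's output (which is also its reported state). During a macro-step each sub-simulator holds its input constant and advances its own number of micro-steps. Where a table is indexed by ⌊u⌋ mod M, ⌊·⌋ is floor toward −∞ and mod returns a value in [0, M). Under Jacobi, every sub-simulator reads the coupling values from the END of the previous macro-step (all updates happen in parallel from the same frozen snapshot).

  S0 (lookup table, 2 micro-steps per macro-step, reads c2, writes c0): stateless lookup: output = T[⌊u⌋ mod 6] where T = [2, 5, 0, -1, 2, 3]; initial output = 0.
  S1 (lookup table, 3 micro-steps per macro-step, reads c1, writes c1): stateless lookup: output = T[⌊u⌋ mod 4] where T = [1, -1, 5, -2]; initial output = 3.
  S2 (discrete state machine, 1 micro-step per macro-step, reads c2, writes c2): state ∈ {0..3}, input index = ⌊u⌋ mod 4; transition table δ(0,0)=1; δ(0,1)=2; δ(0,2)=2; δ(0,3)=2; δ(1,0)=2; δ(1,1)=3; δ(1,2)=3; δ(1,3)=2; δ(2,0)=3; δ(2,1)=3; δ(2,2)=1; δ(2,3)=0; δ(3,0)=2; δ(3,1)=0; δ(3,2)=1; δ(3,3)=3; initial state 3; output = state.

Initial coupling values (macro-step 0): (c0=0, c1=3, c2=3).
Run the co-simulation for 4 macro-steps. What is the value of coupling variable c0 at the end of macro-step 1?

c0 at macro-step 1 = -1

macro 1: S0 reads c2=3 → after 2×micro: -1; S1 reads c1=3 → after 3×micro: -2; S2 reads c2=3 → after 1×micro: 3 ⇒ (c0=-1, c1=-2, c2=3)
macro 2: S0 reads c2=3 → after 2×micro: -1; S1 reads c1=-2 → after 3×micro: 5; S2 reads c2=3 → after 1×micro: 3 ⇒ (c0=-1, c1=5, c2=3)
macro 3: S0 reads c2=3 → after 2×micro: -1; S1 reads c1=5 → after 3×micro: -1; S2 reads c2=3 → after 1×micro: 3 ⇒ (c0=-1, c1=-1, c2=3)
macro 4: S0 reads c2=3 → after 2×micro: -1; S1 reads c1=-1 → after 3×micro: -2; S2 reads c2=3 → after 1×micro: 3 ⇒ (c0=-1, c1=-2, c2=3)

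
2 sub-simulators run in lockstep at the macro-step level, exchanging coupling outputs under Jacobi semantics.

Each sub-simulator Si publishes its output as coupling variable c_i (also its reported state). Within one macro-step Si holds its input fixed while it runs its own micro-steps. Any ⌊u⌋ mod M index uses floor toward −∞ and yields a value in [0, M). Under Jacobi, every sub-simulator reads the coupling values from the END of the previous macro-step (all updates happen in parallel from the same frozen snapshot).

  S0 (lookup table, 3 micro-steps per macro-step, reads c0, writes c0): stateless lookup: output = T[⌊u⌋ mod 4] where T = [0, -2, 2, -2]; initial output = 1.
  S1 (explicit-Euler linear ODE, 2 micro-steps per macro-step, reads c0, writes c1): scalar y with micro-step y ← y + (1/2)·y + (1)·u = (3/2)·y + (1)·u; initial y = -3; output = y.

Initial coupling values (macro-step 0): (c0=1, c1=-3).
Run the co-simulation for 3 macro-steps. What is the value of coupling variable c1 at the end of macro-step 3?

macro 1: S0 reads c0=1 → after 3×micro: -2; S1 reads c0=1 → after 2×micro: -17/4 ⇒ (c0=-2, c1=-17/4)
macro 2: S0 reads c0=-2 → after 3×micro: 2; S1 reads c0=-2 → after 2×micro: -233/16 ⇒ (c0=2, c1=-233/16)
macro 3: S0 reads c0=2 → after 3×micro: 2; S1 reads c0=2 → after 2×micro: -1777/64 ⇒ (c0=2, c1=-1777/64)

c1 at macro-step 3 = -1777/64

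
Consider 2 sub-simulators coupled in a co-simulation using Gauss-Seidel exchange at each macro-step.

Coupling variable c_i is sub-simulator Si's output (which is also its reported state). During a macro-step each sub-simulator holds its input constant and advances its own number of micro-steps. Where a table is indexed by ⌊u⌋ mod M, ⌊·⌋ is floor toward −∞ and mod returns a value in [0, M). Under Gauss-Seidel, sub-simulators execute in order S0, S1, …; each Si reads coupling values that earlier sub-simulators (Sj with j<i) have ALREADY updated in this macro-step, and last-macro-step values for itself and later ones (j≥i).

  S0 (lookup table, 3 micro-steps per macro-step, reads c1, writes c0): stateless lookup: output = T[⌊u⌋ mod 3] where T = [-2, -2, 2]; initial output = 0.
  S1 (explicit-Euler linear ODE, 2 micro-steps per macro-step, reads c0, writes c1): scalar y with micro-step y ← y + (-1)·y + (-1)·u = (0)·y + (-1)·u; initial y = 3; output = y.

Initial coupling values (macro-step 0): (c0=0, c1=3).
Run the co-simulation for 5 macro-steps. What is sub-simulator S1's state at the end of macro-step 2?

macro 1: S0 reads c1=3 → after 3×micro: -2; S1 reads c0=-2 → after 2×micro: 2 ⇒ (c0=-2, c1=2)
macro 2: S0 reads c1=2 → after 3×micro: 2; S1 reads c0=2 → after 2×micro: -2 ⇒ (c0=2, c1=-2)
macro 3: S0 reads c1=-2 → after 3×micro: -2; S1 reads c0=-2 → after 2×micro: 2 ⇒ (c0=-2, c1=2)
macro 4: S0 reads c1=2 → after 3×micro: 2; S1 reads c0=2 → after 2×micro: -2 ⇒ (c0=2, c1=-2)
macro 5: S0 reads c1=-2 → after 3×micro: -2; S1 reads c0=-2 → after 2×micro: 2 ⇒ (c0=-2, c1=2)

S1 state at macro-step 2 = -2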